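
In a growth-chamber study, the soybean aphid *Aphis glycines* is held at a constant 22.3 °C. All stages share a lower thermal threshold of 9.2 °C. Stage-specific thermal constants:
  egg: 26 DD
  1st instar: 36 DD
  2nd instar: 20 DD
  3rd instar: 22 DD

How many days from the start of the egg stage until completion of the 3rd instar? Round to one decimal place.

7.9 days

Daily accumulation at 22.3 °C = 22.3 − 9.2 = 13.1 DD/day.
Total K = 26 + 36 + 20 + 22 = 104 DD.
Total duration = 104 / 13.1 = 7.939 ≈ 7.9 days.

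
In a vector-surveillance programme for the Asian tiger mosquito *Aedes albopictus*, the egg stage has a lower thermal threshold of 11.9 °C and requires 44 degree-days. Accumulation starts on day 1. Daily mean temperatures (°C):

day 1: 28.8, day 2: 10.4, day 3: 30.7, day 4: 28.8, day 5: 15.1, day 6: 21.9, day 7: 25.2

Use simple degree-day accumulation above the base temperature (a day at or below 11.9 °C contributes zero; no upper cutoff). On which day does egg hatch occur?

Daily DD above 11.9 °C: 16.9, 0.0, 18.8, 16.9, 3.2, 10.0, 13.3.
Cumulative: 16.9, 16.9, 35.7, 52.6, 55.8, 65.8, 79.1.
The total first reaches 44 DD on day 4.

day 4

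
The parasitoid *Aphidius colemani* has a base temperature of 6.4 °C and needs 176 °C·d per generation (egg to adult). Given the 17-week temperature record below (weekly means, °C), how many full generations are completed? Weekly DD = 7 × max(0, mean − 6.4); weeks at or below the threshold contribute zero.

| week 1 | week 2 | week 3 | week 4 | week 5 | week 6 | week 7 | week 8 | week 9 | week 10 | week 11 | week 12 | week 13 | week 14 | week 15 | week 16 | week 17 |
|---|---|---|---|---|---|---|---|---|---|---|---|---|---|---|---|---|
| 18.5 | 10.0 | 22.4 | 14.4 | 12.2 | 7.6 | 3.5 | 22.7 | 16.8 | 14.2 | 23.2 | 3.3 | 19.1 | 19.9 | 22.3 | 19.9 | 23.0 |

Weekly DD (7 × max(0, T̄ − 6.4)): 84.7, 25.2, 112.0, 56.0, 40.6, 8.4, 0.0, 114.1, 72.8, 54.6, 117.6, 0.0, 88.9, 94.5, 111.3, 94.5, 116.2.
Season total = 1191.4 DD.
Complete generations = ⌊1191.4 / 176⌋ = 6.

6 generations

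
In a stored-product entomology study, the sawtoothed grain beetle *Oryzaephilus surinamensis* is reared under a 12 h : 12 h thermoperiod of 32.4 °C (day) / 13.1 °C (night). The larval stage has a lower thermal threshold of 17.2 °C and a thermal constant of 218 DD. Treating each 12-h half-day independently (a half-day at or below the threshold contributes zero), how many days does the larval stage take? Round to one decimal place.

28.7 days

Day half: max(0, 32.4 − 17.2) × 0.5 = 15.2 × 0.5 = 7.60 DD.
Night half: max(0, 13.1 − 17.2) × 0.5 = 0.0 × 0.5 = 0.00 DD.
Per 24 h: 7.60 DD/day.
Duration = 218 / 7.60 = 28.684 ≈ 28.7 days.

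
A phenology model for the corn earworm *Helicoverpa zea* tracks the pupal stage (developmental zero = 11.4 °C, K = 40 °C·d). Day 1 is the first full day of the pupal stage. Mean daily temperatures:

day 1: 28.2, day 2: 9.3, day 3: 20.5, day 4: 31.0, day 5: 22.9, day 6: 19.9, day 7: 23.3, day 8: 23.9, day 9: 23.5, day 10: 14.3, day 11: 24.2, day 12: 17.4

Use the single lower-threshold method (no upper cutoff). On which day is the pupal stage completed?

day 4

Daily DD above 11.4 °C: 16.8, 0.0, 9.1, 19.6, 11.5, 8.5, 11.9, 12.5, 12.1, 2.9, 12.8, 6.0.
Cumulative: 16.8, 16.8, 25.9, 45.5, 57.0, 65.5, 77.4, 89.9, 102.0, 104.9, 117.7, 123.7.
The total first reaches 40 DD on day 4.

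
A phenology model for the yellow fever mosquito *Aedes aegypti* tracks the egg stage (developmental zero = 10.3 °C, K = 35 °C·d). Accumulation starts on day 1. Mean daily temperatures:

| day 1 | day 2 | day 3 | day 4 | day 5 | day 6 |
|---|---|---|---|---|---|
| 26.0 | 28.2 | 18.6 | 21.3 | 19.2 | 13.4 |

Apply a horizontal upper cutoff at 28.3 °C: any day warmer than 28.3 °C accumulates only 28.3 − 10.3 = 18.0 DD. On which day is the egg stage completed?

Daily DD above 10.3 °C (capped at 18.0): 15.7, 17.9, 8.3, 11.0, 8.9, 3.1.
Cumulative: 15.7, 33.6, 41.9, 52.9, 61.8, 64.9.
The total first reaches 35 DD on day 3.

day 3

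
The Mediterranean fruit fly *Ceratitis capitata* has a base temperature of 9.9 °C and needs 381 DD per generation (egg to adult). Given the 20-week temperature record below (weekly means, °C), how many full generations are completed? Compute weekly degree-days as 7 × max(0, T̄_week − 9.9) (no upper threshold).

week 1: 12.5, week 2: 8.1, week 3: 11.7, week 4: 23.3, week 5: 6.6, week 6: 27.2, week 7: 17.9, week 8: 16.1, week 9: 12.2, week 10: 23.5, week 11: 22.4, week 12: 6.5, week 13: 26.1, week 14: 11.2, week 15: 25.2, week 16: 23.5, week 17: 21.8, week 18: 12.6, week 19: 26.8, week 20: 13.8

Weekly DD (7 × max(0, T̄ − 9.9)): 18.2, 0.0, 12.6, 93.8, 0.0, 121.1, 56.0, 43.4, 16.1, 95.2, 87.5, 0.0, 113.4, 9.1, 107.1, 95.2, 83.3, 18.9, 118.3, 27.3.
Season total = 1116.5 DD.
Complete generations = ⌊1116.5 / 381⌋ = 2.

2 generations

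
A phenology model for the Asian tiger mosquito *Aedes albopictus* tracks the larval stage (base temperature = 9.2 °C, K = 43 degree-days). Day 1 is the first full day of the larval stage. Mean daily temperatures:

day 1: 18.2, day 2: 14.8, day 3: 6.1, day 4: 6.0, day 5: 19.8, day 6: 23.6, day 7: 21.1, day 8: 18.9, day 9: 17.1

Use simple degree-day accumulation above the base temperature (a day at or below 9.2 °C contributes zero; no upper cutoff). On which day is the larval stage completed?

day 7

Daily DD above 9.2 °C: 9.0, 5.6, 0.0, 0.0, 10.6, 14.4, 11.9, 9.7, 7.9.
Cumulative: 9.0, 14.6, 14.6, 14.6, 25.2, 39.6, 51.5, 61.2, 69.1.
The total first reaches 43 DD on day 7.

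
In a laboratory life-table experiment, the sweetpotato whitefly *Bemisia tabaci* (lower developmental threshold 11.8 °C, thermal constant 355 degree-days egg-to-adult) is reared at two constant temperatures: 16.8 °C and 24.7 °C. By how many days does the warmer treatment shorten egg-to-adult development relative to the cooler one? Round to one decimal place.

At 16.8 °C: 355 / (16.8 − 11.8) = 355 / 5.0 = 71.000 d.
At 24.7 °C: 355 / (24.7 − 11.8) = 355 / 12.9 = 27.519 d.
Difference = |71.000 − 27.519| = 43.481 ≈ 43.5 days.

43.5 days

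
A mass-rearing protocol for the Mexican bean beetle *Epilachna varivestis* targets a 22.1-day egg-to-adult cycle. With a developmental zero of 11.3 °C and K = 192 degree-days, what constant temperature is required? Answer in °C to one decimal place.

20.0 °C

Required daily accumulation = 192 / 22.1 = 8.688 DD/day.
T = T_base + 8.688 = 11.3 + 8.688 = 19.988 ≈ 20.0 °C.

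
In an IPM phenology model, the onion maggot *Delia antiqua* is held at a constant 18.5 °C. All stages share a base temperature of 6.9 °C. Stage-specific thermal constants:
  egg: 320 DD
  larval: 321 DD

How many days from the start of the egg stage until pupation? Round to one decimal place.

Daily accumulation at 18.5 °C = 18.5 − 6.9 = 11.6 DD/day.
Total K = 320 + 321 = 641 DD.
Total duration = 641 / 11.6 = 55.259 ≈ 55.3 days.

55.3 days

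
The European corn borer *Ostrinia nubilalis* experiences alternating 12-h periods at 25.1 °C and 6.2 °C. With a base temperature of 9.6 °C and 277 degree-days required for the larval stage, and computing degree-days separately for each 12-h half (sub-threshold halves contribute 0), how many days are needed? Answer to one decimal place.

Day half: max(0, 25.1 − 9.6) × 0.5 = 15.5 × 0.5 = 7.75 DD.
Night half: max(0, 6.2 − 9.6) × 0.5 = 0.0 × 0.5 = 0.00 DD.
Per 24 h: 7.75 DD/day.
Duration = 277 / 7.75 = 35.742 ≈ 35.7 days.

35.7 days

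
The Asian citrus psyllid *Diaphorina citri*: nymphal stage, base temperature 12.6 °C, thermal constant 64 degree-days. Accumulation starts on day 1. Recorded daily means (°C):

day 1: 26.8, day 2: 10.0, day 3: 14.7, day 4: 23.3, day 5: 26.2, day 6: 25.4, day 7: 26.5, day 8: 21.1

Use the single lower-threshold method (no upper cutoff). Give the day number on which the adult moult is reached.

day 7

Daily DD above 12.6 °C: 14.2, 0.0, 2.1, 10.7, 13.6, 12.8, 13.9, 8.5.
Cumulative: 14.2, 14.2, 16.3, 27.0, 40.6, 53.4, 67.3, 75.8.
The total first reaches 64 DD on day 7.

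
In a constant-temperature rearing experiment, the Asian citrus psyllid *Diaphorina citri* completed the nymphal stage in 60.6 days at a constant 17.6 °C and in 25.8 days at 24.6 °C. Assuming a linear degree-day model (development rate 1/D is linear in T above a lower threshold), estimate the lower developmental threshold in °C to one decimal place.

12.4 °C

Under the model K = D·(T − T_b), so D₁·(T₁ − T_b) = D₂·(T₂ − T_b).
60.6·(17.6 − T_b) = 25.8·(24.6 − T_b)
T_b = (60.6·17.6 − 25.8·24.6) / (60.6 − 25.8) = 431.88 / 34.8 = 12.410 °C ≈ 12.4 °C.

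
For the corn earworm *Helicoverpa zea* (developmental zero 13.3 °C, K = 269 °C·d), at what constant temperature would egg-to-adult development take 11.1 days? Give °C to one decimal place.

37.5 °C

Required daily accumulation = 269 / 11.1 = 24.234 DD/day.
T = T_base + 24.234 = 13.3 + 24.234 = 37.534 ≈ 37.5 °C.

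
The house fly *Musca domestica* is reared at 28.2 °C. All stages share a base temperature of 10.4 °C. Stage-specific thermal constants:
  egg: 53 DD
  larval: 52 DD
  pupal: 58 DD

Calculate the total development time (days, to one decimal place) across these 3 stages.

9.2 days

Daily accumulation at 28.2 °C = 28.2 − 10.4 = 17.8 DD/day.
Total K = 53 + 52 + 58 = 163 DD.
Total duration = 163 / 17.8 = 9.157 ≈ 9.2 days.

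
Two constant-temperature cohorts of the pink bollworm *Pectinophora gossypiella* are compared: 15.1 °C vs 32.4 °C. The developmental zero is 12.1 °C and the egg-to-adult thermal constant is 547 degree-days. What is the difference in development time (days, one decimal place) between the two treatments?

155.4 days

At 15.1 °C: 547 / (15.1 − 12.1) = 547 / 3.0 = 182.333 d.
At 32.4 °C: 547 / (32.4 − 12.1) = 547 / 20.3 = 26.946 d.
Difference = |182.333 − 26.946| = 155.388 ≈ 155.4 days.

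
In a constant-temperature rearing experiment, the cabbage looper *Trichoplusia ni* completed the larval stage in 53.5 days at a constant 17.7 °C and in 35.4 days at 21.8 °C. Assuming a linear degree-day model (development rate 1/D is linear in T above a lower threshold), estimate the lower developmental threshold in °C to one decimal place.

9.7 °C

Equal thermal constants: D₁(T₁ − T_b) = D₂(T₂ − T_b).
53.5·(17.7 − T_b) = 35.4·(21.8 − T_b)
T_b = (53.5·17.7 − 35.4·21.8) / (53.5 − 35.4) = 175.23 / 18.1 = 9.681 °C ≈ 9.7 °C.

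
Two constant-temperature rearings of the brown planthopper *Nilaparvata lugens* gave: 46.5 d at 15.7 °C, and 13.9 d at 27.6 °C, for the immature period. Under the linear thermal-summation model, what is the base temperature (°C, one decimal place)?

10.6 °C

Linear rate model ⇒ the product D·(T − T_b) is constant across temperatures.
46.5·(15.7 − T_b) = 13.9·(27.6 − T_b)
T_b = (46.5·15.7 − 13.9·27.6) / (46.5 − 13.9) = 346.41 / 32.6 = 10.626 °C ≈ 10.6 °C.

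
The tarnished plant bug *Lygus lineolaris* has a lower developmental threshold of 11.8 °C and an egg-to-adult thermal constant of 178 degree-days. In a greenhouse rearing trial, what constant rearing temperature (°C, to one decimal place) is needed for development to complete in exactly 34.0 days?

Required daily accumulation = 178 / 34.0 = 5.235 DD/day.
T = T_base + 5.235 = 11.8 + 5.235 = 17.035 ≈ 17.0 °C.

17.0 °C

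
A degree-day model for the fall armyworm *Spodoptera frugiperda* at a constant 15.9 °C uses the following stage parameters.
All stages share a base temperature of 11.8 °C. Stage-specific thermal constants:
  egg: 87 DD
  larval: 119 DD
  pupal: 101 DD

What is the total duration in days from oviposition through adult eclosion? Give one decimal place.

Daily accumulation at 15.9 °C = 15.9 − 11.8 = 4.1 DD/day.
Total K = 87 + 119 + 101 = 307 DD.
Total duration = 307 / 4.1 = 74.878 ≈ 74.9 days.

74.9 days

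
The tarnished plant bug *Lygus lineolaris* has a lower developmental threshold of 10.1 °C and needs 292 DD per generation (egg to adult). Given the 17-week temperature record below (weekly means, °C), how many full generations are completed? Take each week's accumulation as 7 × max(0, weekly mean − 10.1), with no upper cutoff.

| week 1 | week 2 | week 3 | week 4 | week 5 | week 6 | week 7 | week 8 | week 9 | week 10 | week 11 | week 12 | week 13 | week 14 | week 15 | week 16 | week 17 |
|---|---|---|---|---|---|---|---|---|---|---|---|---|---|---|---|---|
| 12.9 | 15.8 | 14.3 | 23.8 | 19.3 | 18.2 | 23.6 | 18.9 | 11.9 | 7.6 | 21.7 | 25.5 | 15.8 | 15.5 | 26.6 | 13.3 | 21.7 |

Weekly DD (7 × max(0, T̄ − 10.1)): 19.6, 39.9, 29.4, 95.9, 64.4, 56.7, 94.5, 61.6, 12.6, 0.0, 81.2, 107.8, 39.9, 37.8, 115.5, 22.4, 81.2.
Season total = 960.4 DD.
Complete generations = ⌊960.4 / 292⌋ = 3.

3 generations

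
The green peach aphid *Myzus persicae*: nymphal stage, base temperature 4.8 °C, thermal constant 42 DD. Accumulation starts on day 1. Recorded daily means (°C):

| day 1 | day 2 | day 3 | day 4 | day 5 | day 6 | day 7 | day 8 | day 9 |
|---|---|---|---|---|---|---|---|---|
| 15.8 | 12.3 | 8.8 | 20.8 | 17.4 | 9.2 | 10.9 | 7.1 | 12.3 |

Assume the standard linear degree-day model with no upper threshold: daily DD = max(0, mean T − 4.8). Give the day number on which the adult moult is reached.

Daily DD above 4.8 °C: 11.0, 7.5, 4.0, 16.0, 12.6, 4.4, 6.1, 2.3, 7.5.
Cumulative: 11.0, 18.5, 22.5, 38.5, 51.1, 55.5, 61.6, 63.9, 71.4.
The total first reaches 42 DD on day 5.

day 5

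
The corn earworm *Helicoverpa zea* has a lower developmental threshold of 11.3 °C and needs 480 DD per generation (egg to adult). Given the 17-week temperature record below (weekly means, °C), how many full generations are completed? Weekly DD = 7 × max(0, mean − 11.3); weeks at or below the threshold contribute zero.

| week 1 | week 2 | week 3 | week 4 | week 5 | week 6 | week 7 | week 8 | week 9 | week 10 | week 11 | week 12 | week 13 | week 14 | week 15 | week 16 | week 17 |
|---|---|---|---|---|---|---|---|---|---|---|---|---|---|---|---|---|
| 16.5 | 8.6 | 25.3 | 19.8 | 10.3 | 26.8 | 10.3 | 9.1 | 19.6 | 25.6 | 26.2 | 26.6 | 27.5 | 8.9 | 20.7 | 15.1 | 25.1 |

2 generations

Weekly DD (7 × max(0, T̄ − 11.3)): 36.4, 0.0, 98.0, 59.5, 0.0, 108.5, 0.0, 0.0, 58.1, 100.1, 104.3, 107.1, 113.4, 0.0, 65.8, 26.6, 96.6.
Season total = 974.4 DD.
Complete generations = ⌊974.4 / 480⌋ = 2.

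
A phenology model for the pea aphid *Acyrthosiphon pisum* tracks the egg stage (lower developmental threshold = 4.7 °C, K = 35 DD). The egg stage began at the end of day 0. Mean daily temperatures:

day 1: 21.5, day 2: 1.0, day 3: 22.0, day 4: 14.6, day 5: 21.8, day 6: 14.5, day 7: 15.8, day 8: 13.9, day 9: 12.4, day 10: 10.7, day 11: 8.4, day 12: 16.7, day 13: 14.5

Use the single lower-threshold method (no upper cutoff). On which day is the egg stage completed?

Daily DD above 4.7 °C: 16.8, 0.0, 17.3, 9.9, 17.1, 9.8, 11.1, 9.2, 7.7, 6.0, 3.7, 12.0, 9.8.
Cumulative: 16.8, 16.8, 34.1, 44.0, 61.1, 70.9, 82.0, 91.2, 98.9, 104.9, 108.6, 120.6, 130.4.
The total first reaches 35 DD on day 4.

day 4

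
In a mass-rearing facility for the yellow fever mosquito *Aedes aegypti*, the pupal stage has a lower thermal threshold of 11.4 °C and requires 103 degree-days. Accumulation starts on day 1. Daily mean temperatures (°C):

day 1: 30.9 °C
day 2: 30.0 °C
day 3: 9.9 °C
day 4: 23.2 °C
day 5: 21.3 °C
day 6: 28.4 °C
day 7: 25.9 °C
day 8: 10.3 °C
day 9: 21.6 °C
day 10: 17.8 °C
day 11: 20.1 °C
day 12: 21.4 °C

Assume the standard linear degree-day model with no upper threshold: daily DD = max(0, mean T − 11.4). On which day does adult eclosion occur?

day 10

Daily DD above 11.4 °C: 19.5, 18.6, 0.0, 11.8, 9.9, 17.0, 14.5, 0.0, 10.2, 6.4, 8.7, 10.0.
Cumulative: 19.5, 38.1, 38.1, 49.9, 59.8, 76.8, 91.3, 91.3, 101.5, 107.9, 116.6, 126.6.
The total first reaches 103 DD on day 10.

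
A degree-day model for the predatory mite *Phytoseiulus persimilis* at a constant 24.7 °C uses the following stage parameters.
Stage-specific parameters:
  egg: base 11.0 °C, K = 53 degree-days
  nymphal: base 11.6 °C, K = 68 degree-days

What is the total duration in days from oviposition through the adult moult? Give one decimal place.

9.1 days

egg: 53 / (24.7 − 11.0) = 53 / 13.7 = 3.869 d.
nymphal: 68 / (24.7 − 11.6) = 68 / 13.1 = 5.191 d.
Sum = 9.059 ≈ 9.1 days.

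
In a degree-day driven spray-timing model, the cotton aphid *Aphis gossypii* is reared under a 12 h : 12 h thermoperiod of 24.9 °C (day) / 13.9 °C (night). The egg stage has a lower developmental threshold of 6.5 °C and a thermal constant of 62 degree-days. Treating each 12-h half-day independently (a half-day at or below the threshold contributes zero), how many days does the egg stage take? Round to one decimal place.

4.8 days

Day half: max(0, 24.9 − 6.5) × 0.5 = 18.4 × 0.5 = 9.20 DD.
Night half: max(0, 13.9 − 6.5) × 0.5 = 7.4 × 0.5 = 3.70 DD.
Per 24 h: 12.90 DD/day.
Duration = 62 / 12.90 = 4.806 ≈ 4.8 days.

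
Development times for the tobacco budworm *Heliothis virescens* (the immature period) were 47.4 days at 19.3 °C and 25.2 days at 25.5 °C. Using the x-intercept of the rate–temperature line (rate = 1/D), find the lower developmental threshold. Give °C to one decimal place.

Equal thermal constants: D₁(T₁ − T_b) = D₂(T₂ − T_b).
47.4·(19.3 − T_b) = 25.2·(25.5 − T_b)
T_b = (47.4·19.3 − 25.2·25.5) / (47.4 − 25.2) = 272.22 / 22.2 = 12.262 °C ≈ 12.3 °C.

12.3 °C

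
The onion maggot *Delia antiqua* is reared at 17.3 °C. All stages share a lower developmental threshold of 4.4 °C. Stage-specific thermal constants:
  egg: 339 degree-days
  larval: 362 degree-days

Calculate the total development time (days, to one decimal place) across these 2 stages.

54.3 days

Daily accumulation at 17.3 °C = 17.3 − 4.4 = 12.9 DD/day.
Total K = 339 + 362 = 701 DD.
Total duration = 701 / 12.9 = 54.341 ≈ 54.3 days.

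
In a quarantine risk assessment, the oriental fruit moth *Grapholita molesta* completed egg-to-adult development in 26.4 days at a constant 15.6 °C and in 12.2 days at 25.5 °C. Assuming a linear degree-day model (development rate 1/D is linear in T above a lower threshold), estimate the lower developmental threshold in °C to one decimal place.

7.1 °C

Under the model K = D·(T − T_b), so D₁·(T₁ − T_b) = D₂·(T₂ − T_b).
26.4·(15.6 − T_b) = 12.2·(25.5 − T_b)
T_b = (26.4·15.6 − 12.2·25.5) / (26.4 − 12.2) = 100.74 / 14.2 = 7.094 °C ≈ 7.1 °C.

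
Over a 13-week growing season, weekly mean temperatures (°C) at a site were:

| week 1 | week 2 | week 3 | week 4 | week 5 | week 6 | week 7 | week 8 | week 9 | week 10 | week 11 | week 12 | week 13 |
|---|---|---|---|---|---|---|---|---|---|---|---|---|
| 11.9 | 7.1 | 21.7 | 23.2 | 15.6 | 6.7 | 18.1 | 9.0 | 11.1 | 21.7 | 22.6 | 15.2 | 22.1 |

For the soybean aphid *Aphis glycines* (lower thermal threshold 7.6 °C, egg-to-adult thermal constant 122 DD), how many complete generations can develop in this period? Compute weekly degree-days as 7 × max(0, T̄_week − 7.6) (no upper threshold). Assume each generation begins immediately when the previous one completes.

Weekly DD (7 × max(0, T̄ − 7.6)): 30.1, 0.0, 98.7, 109.2, 56.0, 0.0, 73.5, 9.8, 24.5, 98.7, 105.0, 53.2, 101.5.
Season total = 760.2 DD.
Complete generations = ⌊760.2 / 122⌋ = 6.

6 generations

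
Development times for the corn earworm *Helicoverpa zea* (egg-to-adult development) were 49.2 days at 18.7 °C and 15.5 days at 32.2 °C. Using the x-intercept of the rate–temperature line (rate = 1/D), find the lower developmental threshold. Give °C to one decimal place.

Under the model K = D·(T − T_b), so D₁·(T₁ − T_b) = D₂·(T₂ − T_b).
49.2·(18.7 − T_b) = 15.5·(32.2 − T_b)
T_b = (49.2·18.7 − 15.5·32.2) / (49.2 − 15.5) = 420.94 / 33.7 = 12.491 °C ≈ 12.5 °C.

12.5 °C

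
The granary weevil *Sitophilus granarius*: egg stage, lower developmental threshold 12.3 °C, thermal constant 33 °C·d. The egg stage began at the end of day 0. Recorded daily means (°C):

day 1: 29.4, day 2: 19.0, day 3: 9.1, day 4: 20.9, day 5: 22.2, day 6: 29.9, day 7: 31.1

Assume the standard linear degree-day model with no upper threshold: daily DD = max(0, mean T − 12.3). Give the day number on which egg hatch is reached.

day 5

Daily DD above 12.3 °C: 17.1, 6.7, 0.0, 8.6, 9.9, 17.6, 18.8.
Cumulative: 17.1, 23.8, 23.8, 32.4, 42.3, 59.9, 78.7.
The total first reaches 33 DD on day 5.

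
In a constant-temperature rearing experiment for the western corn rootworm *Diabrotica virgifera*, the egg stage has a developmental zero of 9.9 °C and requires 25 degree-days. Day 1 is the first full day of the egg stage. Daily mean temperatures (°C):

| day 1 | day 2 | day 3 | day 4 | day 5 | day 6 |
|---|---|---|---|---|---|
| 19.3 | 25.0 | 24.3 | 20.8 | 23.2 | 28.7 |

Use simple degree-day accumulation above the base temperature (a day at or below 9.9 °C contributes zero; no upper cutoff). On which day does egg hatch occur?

Daily DD above 9.9 °C: 9.4, 15.1, 14.4, 10.9, 13.3, 18.8.
Cumulative: 9.4, 24.5, 38.9, 49.8, 63.1, 81.9.
The total first reaches 25 DD on day 3.

day 3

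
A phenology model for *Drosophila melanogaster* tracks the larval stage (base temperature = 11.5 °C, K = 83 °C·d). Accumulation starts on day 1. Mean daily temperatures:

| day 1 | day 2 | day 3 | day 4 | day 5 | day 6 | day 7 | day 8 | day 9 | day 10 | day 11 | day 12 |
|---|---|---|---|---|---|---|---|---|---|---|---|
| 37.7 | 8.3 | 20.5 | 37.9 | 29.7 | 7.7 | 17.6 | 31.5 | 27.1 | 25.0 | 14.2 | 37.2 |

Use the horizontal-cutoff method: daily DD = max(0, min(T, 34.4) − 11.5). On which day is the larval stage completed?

day 8

Daily DD above 11.5 °C (capped at 22.9): 22.9, 0.0, 9.0, 22.9, 18.2, 0.0, 6.1, 20.0, 15.6, 13.5, 2.7, 22.9.
Cumulative: 22.9, 22.9, 31.9, 54.8, 73.0, 73.0, 79.1, 99.1, 114.7, 128.2, 130.9, 153.8.
The total first reaches 83 DD on day 8.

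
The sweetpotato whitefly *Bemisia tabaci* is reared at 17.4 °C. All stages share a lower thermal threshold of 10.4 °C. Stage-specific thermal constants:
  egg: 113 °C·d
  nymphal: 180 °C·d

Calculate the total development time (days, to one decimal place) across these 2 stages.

Daily accumulation at 17.4 °C = 17.4 − 10.4 = 7.0 DD/day.
Total K = 113 + 180 = 293 DD.
Total duration = 293 / 7.0 = 41.857 ≈ 41.9 days.

41.9 days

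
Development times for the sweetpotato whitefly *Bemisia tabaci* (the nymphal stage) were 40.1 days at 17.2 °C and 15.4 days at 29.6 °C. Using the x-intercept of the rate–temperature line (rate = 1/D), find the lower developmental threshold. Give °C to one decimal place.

9.5 °C

Equal thermal constants: D₁(T₁ − T_b) = D₂(T₂ − T_b).
40.1·(17.2 − T_b) = 15.4·(29.6 − T_b)
T_b = (40.1·17.2 − 15.4·29.6) / (40.1 − 15.4) = 233.88 / 24.7 = 9.469 °C ≈ 9.5 °C.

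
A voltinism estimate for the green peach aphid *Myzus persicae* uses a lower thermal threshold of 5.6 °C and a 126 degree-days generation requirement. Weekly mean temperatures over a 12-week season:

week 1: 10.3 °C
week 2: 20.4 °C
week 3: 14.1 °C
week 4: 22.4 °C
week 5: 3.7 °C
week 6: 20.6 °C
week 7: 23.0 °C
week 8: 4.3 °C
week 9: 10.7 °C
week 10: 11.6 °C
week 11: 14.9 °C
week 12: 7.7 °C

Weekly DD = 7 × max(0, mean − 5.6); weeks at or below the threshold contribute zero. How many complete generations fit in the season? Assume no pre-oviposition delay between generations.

5 generations

Weekly DD (7 × max(0, T̄ − 5.6)): 32.9, 103.6, 59.5, 117.6, 0.0, 105.0, 121.8, 0.0, 35.7, 42.0, 65.1, 14.7.
Season total = 697.9 DD.
Complete generations = ⌊697.9 / 126⌋ = 5.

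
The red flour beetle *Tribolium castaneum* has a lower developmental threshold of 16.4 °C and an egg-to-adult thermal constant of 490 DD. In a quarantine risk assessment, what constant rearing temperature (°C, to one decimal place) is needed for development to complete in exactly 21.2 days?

39.5 °C

Required daily accumulation = 490 / 21.2 = 23.113 DD/day.
T = T_base + 23.113 = 16.4 + 23.113 = 39.513 ≈ 39.5 °C.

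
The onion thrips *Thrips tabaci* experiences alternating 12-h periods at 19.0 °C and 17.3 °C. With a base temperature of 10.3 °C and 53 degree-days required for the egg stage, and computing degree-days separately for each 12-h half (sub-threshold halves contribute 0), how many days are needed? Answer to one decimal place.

Day half: max(0, 19.0 − 10.3) × 0.5 = 8.7 × 0.5 = 4.35 DD.
Night half: max(0, 17.3 − 10.3) × 0.5 = 7.0 × 0.5 = 3.50 DD.
Per 24 h: 7.85 DD/day.
Duration = 53 / 7.85 = 6.752 ≈ 6.8 days.

6.8 days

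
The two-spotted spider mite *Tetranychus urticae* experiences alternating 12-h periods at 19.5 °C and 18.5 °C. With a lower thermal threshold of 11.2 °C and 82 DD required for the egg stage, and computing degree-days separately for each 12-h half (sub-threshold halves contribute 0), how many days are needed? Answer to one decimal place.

Day half: max(0, 19.5 − 11.2) × 0.5 = 8.3 × 0.5 = 4.15 DD.
Night half: max(0, 18.5 − 11.2) × 0.5 = 7.3 × 0.5 = 3.65 DD.
Per 24 h: 7.80 DD/day.
Duration = 82 / 7.80 = 10.513 ≈ 10.5 days.

10.5 days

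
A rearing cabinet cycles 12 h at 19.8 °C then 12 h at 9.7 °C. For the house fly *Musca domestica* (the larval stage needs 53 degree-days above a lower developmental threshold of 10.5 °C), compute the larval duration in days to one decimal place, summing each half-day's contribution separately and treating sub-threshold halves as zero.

Day half: max(0, 19.8 − 10.5) × 0.5 = 9.3 × 0.5 = 4.65 DD.
Night half: max(0, 9.7 − 10.5) × 0.5 = 0.0 × 0.5 = 0.00 DD.
Per 24 h: 4.65 DD/day.
Duration = 53 / 4.65 = 11.398 ≈ 11.4 days.

11.4 days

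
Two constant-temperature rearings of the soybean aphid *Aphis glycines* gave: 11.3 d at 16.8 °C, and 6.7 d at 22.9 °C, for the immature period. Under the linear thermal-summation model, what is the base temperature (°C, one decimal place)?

Equal thermal constants: D₁(T₁ − T_b) = D₂(T₂ − T_b).
11.3·(16.8 − T_b) = 6.7·(22.9 − T_b)
T_b = (11.3·16.8 − 6.7·22.9) / (11.3 − 6.7) = 36.41 / 4.6 = 7.915 °C ≈ 7.9 °C.

7.9 °C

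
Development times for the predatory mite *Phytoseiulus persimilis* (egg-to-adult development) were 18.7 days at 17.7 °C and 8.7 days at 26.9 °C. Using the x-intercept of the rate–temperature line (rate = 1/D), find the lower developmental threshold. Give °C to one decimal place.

9.7 °C

Linear rate model ⇒ the product D·(T − T_b) is constant across temperatures.
18.7·(17.7 − T_b) = 8.7·(26.9 − T_b)
T_b = (18.7·17.7 − 8.7·26.9) / (18.7 − 8.7) = 96.96 / 10.0 = 9.696 °C ≈ 9.7 °C.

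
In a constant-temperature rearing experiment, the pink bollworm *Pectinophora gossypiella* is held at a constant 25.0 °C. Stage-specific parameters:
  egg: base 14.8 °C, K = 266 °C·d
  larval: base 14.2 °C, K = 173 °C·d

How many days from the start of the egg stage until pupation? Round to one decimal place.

42.1 days

egg: 266 / (25.0 − 14.8) = 266 / 10.2 = 26.078 d.
larval: 173 / (25.0 − 14.2) = 173 / 10.8 = 16.019 d.
Sum = 42.097 ≈ 42.1 days.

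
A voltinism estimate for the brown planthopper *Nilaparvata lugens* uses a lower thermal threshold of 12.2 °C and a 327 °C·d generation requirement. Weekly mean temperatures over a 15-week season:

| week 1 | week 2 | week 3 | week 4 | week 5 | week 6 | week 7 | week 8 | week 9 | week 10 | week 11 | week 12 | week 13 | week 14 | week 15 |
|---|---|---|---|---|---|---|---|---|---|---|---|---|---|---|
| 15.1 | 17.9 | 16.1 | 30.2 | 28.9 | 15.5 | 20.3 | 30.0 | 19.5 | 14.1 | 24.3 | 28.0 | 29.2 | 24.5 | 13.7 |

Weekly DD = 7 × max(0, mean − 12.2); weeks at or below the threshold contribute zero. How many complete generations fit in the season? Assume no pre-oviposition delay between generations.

Weekly DD (7 × max(0, T̄ − 12.2)): 20.3, 39.9, 27.3, 126.0, 116.9, 23.1, 56.7, 124.6, 51.1, 13.3, 84.7, 110.6, 119.0, 86.1, 10.5.
Season total = 1010.1 DD.
Complete generations = ⌊1010.1 / 327⌋ = 3.

3 generations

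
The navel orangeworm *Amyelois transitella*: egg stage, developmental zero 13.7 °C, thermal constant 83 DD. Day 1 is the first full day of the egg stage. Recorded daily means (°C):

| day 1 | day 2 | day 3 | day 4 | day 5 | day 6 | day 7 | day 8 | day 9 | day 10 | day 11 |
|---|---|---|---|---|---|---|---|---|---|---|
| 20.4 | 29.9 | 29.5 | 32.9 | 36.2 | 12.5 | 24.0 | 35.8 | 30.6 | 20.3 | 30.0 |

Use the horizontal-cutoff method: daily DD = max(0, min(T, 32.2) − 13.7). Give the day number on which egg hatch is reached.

Daily DD above 13.7 °C (capped at 18.5): 6.7, 16.2, 15.8, 18.5, 18.5, 0.0, 10.3, 18.5, 16.9, 6.6, 16.3.
Cumulative: 6.7, 22.9, 38.7, 57.2, 75.7, 75.7, 86.0, 104.5, 121.4, 128.0, 144.3.
The total first reaches 83 DD on day 7.

day 7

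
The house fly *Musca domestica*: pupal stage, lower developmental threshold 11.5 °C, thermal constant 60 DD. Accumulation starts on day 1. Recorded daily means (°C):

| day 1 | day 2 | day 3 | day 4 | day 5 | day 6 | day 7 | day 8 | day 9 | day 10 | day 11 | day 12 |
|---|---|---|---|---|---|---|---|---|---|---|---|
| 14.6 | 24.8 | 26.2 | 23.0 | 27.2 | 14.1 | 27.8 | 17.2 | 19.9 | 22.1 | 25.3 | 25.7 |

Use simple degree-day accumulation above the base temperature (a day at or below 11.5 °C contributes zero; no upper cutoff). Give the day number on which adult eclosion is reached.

day 6

Daily DD above 11.5 °C: 3.1, 13.3, 14.7, 11.5, 15.7, 2.6, 16.3, 5.7, 8.4, 10.6, 13.8, 14.2.
Cumulative: 3.1, 16.4, 31.1, 42.6, 58.3, 60.9, 77.2, 82.9, 91.3, 101.9, 115.7, 129.9.
The total first reaches 60 DD on day 6.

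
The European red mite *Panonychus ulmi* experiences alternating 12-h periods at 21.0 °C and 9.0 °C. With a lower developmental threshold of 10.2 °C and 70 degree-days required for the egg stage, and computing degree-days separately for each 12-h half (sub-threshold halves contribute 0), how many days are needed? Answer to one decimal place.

13.0 days

Day half: max(0, 21.0 − 10.2) × 0.5 = 10.8 × 0.5 = 5.40 DD.
Night half: max(0, 9.0 − 10.2) × 0.5 = 0.0 × 0.5 = 0.00 DD.
Per 24 h: 5.40 DD/day.
Duration = 70 / 5.40 = 12.963 ≈ 13.0 days.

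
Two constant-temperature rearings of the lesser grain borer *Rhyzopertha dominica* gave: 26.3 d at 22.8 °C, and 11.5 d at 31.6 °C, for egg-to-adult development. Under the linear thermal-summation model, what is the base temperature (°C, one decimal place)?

16.0 °C

Linear rate model ⇒ the product D·(T − T_b) is constant across temperatures.
26.3·(22.8 − T_b) = 11.5·(31.6 − T_b)
T_b = (26.3·22.8 − 11.5·31.6) / (26.3 − 11.5) = 236.24 / 14.8 = 15.962 °C ≈ 16.0 °C.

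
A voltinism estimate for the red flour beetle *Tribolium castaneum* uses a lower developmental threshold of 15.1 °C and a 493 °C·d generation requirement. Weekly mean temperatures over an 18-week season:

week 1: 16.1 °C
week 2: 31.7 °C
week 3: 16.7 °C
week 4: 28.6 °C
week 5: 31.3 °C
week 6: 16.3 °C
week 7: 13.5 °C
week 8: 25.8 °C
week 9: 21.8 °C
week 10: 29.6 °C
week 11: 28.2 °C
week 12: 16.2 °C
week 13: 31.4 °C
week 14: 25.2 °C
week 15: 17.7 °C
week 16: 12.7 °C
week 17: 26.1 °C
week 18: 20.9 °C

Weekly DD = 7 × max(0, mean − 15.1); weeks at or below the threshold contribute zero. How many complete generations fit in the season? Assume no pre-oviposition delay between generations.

Weekly DD (7 × max(0, T̄ − 15.1)): 7.0, 116.2, 11.2, 94.5, 113.4, 8.4, 0.0, 74.9, 46.9, 101.5, 91.7, 7.7, 114.1, 70.7, 18.2, 0.0, 77.0, 40.6.
Season total = 994.0 DD.
Complete generations = ⌊994.0 / 493⌋ = 2.

2 generations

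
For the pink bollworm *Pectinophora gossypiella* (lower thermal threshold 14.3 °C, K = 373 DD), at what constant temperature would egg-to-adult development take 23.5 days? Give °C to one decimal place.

30.2 °C

Required daily accumulation = 373 / 23.5 = 15.872 DD/day.
T = T_base + 15.872 = 14.3 + 15.872 = 30.172 ≈ 30.2 °C.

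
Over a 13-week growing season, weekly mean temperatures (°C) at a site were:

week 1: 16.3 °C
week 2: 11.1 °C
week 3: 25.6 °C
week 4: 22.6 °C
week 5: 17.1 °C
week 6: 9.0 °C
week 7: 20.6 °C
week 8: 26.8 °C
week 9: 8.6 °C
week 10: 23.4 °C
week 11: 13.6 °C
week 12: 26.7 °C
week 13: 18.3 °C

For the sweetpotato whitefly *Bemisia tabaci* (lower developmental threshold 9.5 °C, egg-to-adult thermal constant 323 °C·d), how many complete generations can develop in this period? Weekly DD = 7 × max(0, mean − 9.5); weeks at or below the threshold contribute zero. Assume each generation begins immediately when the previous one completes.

2 generations

Weekly DD (7 × max(0, T̄ − 9.5)): 47.6, 11.2, 112.7, 91.7, 53.2, 0.0, 77.7, 121.1, 0.0, 97.3, 28.7, 120.4, 61.6.
Season total = 823.2 DD.
Complete generations = ⌊823.2 / 323⌋ = 2.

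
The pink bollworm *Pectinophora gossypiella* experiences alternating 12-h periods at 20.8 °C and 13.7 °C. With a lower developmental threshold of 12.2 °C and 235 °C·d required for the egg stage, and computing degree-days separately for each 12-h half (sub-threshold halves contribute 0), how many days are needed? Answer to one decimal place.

Day half: max(0, 20.8 − 12.2) × 0.5 = 8.6 × 0.5 = 4.30 DD.
Night half: max(0, 13.7 − 12.2) × 0.5 = 1.5 × 0.5 = 0.75 DD.
Per 24 h: 5.05 DD/day.
Duration = 235 / 5.05 = 46.535 ≈ 46.5 days.

46.5 days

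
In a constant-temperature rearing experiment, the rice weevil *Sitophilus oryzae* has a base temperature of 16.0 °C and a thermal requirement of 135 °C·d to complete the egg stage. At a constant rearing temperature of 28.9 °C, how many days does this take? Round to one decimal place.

10.5 days

Daily accumulation = 28.9 − 16.0 = 12.9 DD/day.
Duration = 135 / 12.9 = 10.465 ≈ 10.5 days.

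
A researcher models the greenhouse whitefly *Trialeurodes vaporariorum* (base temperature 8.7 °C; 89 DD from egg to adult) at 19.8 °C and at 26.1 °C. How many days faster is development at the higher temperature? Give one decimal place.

2.9 days

At 19.8 °C: 89 / (19.8 − 8.7) = 89 / 11.1 = 8.018 d.
At 26.1 °C: 89 / (26.1 − 8.7) = 89 / 17.4 = 5.115 d.
Difference = |8.018 − 5.115| = 2.903 ≈ 2.9 days.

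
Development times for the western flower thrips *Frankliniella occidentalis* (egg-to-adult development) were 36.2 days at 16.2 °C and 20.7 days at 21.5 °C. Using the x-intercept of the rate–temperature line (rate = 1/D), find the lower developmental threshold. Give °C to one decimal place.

9.1 °C

Linear rate model ⇒ the product D·(T − T_b) is constant across temperatures.
36.2·(16.2 − T_b) = 20.7·(21.5 − T_b)
T_b = (36.2·16.2 − 20.7·21.5) / (36.2 − 20.7) = 141.39 / 15.5 = 9.122 °C ≈ 9.1 °C.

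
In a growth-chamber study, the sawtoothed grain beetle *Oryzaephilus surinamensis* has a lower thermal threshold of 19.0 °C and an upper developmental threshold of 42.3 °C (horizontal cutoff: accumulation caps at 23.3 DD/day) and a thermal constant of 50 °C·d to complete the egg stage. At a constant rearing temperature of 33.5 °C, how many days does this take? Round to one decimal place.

3.4 days

Daily accumulation = 33.5 − 19.0 = 14.5 DD/day.
Duration = 50 / 14.5 = 3.448 ≈ 3.4 days.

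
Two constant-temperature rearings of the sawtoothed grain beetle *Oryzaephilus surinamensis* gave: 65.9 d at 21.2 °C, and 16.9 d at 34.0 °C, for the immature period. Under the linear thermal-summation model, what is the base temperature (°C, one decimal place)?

Under the model K = D·(T − T_b), so D₁·(T₁ − T_b) = D₂·(T₂ − T_b).
65.9·(21.2 − T_b) = 16.9·(34.0 − T_b)
T_b = (65.9·21.2 − 16.9·34.0) / (65.9 − 16.9) = 822.48 / 49.0 = 16.785 °C ≈ 16.8 °C.

16.8 °C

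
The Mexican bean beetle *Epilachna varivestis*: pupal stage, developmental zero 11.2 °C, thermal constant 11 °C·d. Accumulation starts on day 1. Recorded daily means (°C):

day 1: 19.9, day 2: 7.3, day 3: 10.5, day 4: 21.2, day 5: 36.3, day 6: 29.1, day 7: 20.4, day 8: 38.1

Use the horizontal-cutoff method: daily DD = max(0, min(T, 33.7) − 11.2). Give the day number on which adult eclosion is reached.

day 4

Daily DD above 11.2 °C (capped at 22.5): 8.7, 0.0, 0.0, 10.0, 22.5, 17.9, 9.2, 22.5.
Cumulative: 8.7, 8.7, 8.7, 18.7, 41.2, 59.1, 68.3, 90.8.
The total first reaches 11 DD on day 4.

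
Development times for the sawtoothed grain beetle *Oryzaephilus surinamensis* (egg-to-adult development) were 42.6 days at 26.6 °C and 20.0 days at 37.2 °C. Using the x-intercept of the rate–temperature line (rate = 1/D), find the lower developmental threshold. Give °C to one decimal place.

17.2 °C

Under the model K = D·(T − T_b), so D₁·(T₁ − T_b) = D₂·(T₂ − T_b).
42.6·(26.6 − T_b) = 20.0·(37.2 − T_b)
T_b = (42.6·26.6 − 20.0·37.2) / (42.6 − 20.0) = 389.16 / 22.6 = 17.219 °C ≈ 17.2 °C.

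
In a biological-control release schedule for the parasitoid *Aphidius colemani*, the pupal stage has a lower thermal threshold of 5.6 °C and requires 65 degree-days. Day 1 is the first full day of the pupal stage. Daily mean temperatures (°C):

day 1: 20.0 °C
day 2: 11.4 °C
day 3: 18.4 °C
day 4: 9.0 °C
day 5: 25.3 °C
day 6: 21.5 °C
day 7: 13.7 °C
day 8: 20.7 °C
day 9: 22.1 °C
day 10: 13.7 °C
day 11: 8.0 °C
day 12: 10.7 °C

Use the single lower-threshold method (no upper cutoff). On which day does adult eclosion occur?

Daily DD above 5.6 °C: 14.4, 5.8, 12.8, 3.4, 19.7, 15.9, 8.1, 15.1, 16.5, 8.1, 2.4, 5.1.
Cumulative: 14.4, 20.2, 33.0, 36.4, 56.1, 72.0, 80.1, 95.2, 111.7, 119.8, 122.2, 127.3.
The total first reaches 65 DD on day 6.

day 6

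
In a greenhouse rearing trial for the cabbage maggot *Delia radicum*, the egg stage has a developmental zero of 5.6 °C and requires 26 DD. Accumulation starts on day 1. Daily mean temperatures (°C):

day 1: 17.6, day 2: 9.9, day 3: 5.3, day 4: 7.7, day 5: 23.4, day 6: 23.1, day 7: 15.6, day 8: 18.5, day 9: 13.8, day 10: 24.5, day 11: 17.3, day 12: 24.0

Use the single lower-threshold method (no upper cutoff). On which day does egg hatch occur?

day 5

Daily DD above 5.6 °C: 12.0, 4.3, 0.0, 2.1, 17.8, 17.5, 10.0, 12.9, 8.2, 18.9, 11.7, 18.4.
Cumulative: 12.0, 16.3, 16.3, 18.4, 36.2, 53.7, 63.7, 76.6, 84.8, 103.7, 115.4, 133.8.
The total first reaches 26 DD on day 5.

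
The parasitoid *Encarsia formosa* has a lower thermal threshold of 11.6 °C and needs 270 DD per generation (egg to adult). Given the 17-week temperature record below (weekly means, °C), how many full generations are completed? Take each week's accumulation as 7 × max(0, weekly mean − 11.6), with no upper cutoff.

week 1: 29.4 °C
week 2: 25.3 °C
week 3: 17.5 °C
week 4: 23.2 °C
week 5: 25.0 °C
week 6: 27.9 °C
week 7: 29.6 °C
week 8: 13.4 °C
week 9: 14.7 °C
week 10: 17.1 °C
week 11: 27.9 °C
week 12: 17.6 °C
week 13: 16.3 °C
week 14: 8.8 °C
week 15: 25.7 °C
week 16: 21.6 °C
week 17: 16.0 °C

4 generations

Weekly DD (7 × max(0, T̄ − 11.6)): 124.6, 95.9, 41.3, 81.2, 93.8, 114.1, 126.0, 12.6, 21.7, 38.5, 114.1, 42.0, 32.9, 0.0, 98.7, 70.0, 30.8.
Season total = 1138.2 DD.
Complete generations = ⌊1138.2 / 270⌋ = 4.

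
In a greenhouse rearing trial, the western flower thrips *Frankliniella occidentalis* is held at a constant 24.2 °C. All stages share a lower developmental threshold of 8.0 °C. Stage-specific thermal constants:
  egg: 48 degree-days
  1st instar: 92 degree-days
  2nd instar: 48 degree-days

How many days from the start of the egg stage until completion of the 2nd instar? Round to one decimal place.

11.6 days

Daily accumulation at 24.2 °C = 24.2 − 8.0 = 16.2 DD/day.
Total K = 48 + 92 + 48 = 188 DD.
Total duration = 188 / 16.2 = 11.605 ≈ 11.6 days.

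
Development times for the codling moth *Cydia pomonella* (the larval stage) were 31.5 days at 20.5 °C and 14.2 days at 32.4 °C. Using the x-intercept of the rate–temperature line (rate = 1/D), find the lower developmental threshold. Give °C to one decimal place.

Linear rate model ⇒ the product D·(T − T_b) is constant across temperatures.
31.5·(20.5 − T_b) = 14.2·(32.4 − T_b)
T_b = (31.5·20.5 − 14.2·32.4) / (31.5 − 14.2) = 185.67 / 17.3 = 10.732 °C ≈ 10.7 °C.

10.7 °C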